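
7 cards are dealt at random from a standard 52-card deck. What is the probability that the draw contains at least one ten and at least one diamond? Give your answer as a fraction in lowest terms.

53122231/133784560

There are C(52,7) = 133784560 possible draws.
By inclusion-exclusion on the complements, draws missing all tens or all diamonds: C(48,7) + C(39,7) − C(36,7) = 73629072 + 15380937 − 8347680 = 80662329.
So draws with at least one of each: 133784560 − 80662329 = 53122231, probability 53122231/133784560.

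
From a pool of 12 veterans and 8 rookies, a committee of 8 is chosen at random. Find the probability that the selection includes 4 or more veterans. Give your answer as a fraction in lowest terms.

7447/8398

Total selections: C(20,8) = 125970.
Count the complement (fewer than 4 veterans): C(12,0)·C(8,8) + C(12,1)·C(8,7) + C(12,2)·C(8,6) + C(12,3)·C(8,5) = 1 + 96 + 1848 + 12320 = 14265.
Probability = 1 − 14265/125970 = 111705/125970 = 7447/8398.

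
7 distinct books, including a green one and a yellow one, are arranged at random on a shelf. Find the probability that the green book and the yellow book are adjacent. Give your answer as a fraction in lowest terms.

There are 7! = 5040 arrangements.
Treat the green book and the yellow book as a block: 6! arrangements of the blocks × 2 orders within the block = 2·720 = 1440.
Probability = 1440/5040 = 2/7.

2/7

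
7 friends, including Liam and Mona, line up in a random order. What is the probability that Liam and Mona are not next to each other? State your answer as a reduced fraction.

5/7

There are 7! = 5040 arrangements.
Arrangements with Liam and Mona adjacent: 2·6! = 1440.
So not adjacent: 5040 − 1440 = 3600, probability 3600/5040 = 5/7.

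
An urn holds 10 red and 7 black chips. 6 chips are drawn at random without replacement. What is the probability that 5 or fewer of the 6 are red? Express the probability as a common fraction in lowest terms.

Total selections: C(17,6) = 12376.
The complement is exactly 6 red: C(10,6)·C(7,0) = 210.
Probability = 1 − 210/12376 = 12166/12376 = 869/884.

869/884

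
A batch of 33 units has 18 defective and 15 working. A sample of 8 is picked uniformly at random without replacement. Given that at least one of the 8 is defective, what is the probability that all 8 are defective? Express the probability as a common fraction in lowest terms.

Work in counts. Selections with at least one defective: C(33,8) − C(15,8) = 13884156 − 6435 = 13877721.
Of those, selections where all 8 are defective: C(18,8) = 43758.
Conditional probability = 43758/13877721 = 34/10783.

34/10783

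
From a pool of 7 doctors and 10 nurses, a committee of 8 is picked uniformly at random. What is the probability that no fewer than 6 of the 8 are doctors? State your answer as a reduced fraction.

Total selections: C(17,8) = 24310.
Favorable selections (no fewer than 6 doctors): C(7,6)·C(10,2) + C(7,7)·C(10,1) = 315 + 10 = 325.
Probability = 325/24310 = 5/374.

5/374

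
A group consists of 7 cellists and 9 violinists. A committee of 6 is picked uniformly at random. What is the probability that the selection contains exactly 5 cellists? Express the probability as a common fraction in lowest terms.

The sample space is all 6-subsets of the 16: C(16,6) = 8008.
Selections with exactly 5 cellists: choose 5 of the 7 cellists and 1 of the 9 violinists, C(7,5)·C(9,1) = 21·9 = 189.
Probability = 189/8008 = 27/1144.

27/1144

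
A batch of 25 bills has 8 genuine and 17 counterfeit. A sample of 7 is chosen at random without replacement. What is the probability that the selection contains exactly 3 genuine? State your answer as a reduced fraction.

There are C(25,7) = 480700 ways to choose 7 from 25.
Selections with exactly 3 genuine: choose 3 of the 8 genuine and 4 of the 17 counterfeit, C(8,3)·C(17,4) = 56·2380 = 133280.
Probability = 133280/480700 = 6664/24035.

6664/24035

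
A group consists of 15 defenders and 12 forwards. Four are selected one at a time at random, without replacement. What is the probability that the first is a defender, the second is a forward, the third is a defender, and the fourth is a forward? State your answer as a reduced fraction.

77/1170

Multiply the conditional probabilities at each draw: 15/27 · 12/26 · 14/25 · 11/24 = 27720/421200 = 77/1170.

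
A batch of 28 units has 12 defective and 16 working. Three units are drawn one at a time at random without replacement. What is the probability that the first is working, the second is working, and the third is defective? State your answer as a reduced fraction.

Multiply the conditional probabilities at each draw: 16/28 · 15/27 · 12/26 = 2880/19656 = 40/273.

40/273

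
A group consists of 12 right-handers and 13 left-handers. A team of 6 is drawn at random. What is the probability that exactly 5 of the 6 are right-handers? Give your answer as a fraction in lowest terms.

234/4025

There are C(25,6) = 177100 ways to choose 6 from 25.
Selections with exactly 5 right-handers: choose 5 of the 12 right-handers and 1 of the 13 left-handers, C(12,5)·C(13,1) = 792·13 = 10296.
Probability = 10296/177100 = 234/4025.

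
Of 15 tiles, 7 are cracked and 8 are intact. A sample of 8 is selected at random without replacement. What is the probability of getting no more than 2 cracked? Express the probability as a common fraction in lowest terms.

Total selections: C(15,8) = 6435.
Favorable selections (no more than 2 cracked): C(7,0)·C(8,8) + C(7,1)·C(8,7) + C(7,2)·C(8,6) = 1 + 56 + 588 = 645.
Probability = 645/6435 = 43/429.

43/429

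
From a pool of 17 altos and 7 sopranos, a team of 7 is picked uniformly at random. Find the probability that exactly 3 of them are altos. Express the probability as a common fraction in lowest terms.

2975/43263

The sample space is all 7-subsets of the 24: C(24,7) = 346104.
Selections with exactly 3 altos: choose 3 of the 17 altos and 4 of the 7 sopranos, C(17,3)·C(7,4) = 680·35 = 23800.
Probability = 23800/346104 = 2975/43263.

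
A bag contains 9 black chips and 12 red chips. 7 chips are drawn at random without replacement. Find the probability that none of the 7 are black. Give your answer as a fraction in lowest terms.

There are C(21,7) = 116280 possible selections.
Selections with no black (all red): C(12,7) = 792.
Probability = 792/116280 = 11/1615.

11/1615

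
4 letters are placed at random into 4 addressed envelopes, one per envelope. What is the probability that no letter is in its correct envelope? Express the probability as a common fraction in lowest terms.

3/8

There are 4! = 24 assignments.
By inclusion-exclusion, assignments with no fixed points: C(4,0)·4! − C(4,1)·3! + C(4,2)·2! − C(4,3)·1! + C(4,4)·0! = 9.
Probability = 9/24 = 3/8.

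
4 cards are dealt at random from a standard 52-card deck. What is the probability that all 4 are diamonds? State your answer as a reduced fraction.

11/4165

There are C(52,4) = 270725 possible 4-card hands.
Hands that are all diamonds: C(13,4) = 715.
Probability = 715/270725 = 11/4165.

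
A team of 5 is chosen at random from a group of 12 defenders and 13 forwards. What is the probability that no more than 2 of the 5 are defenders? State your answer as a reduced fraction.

There are C(25,5) = 53130 ways to choose the 5.
Favorable selections (no more than 2 defenders): C(12,0)·C(13,5) + C(12,1)·C(13,4) + C(12,2)·C(13,3) = 1287 + 8580 + 18876 = 28743.
Probability = 28743/53130 = 871/1610.

871/1610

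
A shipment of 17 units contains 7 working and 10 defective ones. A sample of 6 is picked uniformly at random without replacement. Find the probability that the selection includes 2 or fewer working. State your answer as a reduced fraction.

Total selections: C(17,6) = 12376.
Favorable selections (2 or fewer working): C(7,0)·C(10,6) + C(7,1)·C(10,5) + C(7,2)·C(10,4) = 210 + 1764 + 4410 = 6384.
Probability = 6384/12376 = 114/221.

114/221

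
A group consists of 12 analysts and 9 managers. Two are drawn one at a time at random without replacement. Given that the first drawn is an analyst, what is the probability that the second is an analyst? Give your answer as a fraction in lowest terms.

After removing one analyst, 20 remain: 11 analysts and 9 managers.
So the probability the next is an analyst is 11/20.

11/20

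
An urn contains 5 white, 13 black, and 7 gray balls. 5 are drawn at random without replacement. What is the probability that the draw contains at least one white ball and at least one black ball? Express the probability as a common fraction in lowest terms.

There are C(25,5) = 53130 possible draws.
By inclusion-exclusion on the complements, draws missing all white or all black: C(20,5) + C(12,5) − C(7,5) = 15504 + 792 − 21 = 16275.
So draws with at least one of each: 53130 − 16275 = 36855, probability 36855/53130 = 351/506.

351/506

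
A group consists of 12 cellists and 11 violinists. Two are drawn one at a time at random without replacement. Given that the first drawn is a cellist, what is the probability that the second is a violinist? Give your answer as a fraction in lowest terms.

1/2

After removing one cellist, 22 remain: 11 cellists and 11 violinists.
So the probability the next is a violinist is 11/22 = 1/2.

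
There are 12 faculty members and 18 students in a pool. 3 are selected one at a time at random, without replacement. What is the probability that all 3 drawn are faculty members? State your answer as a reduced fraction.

Multiply the conditional probabilities at each draw: 12/30 · 11/29 · 10/28 = 1320/24360 = 11/203.

11/203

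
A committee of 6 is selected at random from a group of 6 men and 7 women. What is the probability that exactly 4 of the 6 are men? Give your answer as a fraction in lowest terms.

105/572

Total number of selections: C(13,6) = 1716.
Selections with exactly 4 men: choose 4 of the 6 men and 2 of the 7 women, C(6,4)·C(7,2) = 15·21 = 315.
Probability = 315/1716 = 105/572.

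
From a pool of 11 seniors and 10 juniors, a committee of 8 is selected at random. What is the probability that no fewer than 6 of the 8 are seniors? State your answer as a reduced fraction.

77/646

There are C(21,8) = 203490 ways to choose the 8.
Favorable selections (no fewer than 6 seniors): C(11,6)·C(10,2) + C(11,7)·C(10,1) + C(11,8)·C(10,0) = 20790 + 3300 + 165 = 24255.
Probability = 24255/203490 = 77/646.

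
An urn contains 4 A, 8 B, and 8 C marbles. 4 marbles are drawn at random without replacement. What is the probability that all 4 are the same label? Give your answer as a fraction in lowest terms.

47/1615

There are C(20,4) = 4845 ways to draw 4 marbles.
All same label: C(4,4) + C(8,4) + C(8,4) = 1 + 70 + 70 = 141.
Probability = 141/4845 = 47/1615.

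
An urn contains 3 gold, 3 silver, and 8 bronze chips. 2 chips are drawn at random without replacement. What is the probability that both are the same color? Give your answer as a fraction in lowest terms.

There are C(14,2) = 91 ways to draw 2 chips.
All same color: C(3,2) + C(3,2) + C(8,2) = 3 + 3 + 28 = 34.
Probability = 34/91.

34/91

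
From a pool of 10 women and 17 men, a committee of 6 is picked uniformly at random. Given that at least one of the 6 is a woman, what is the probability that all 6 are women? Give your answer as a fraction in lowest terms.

Work in counts. Selections with at least one woman: C(27,6) − C(17,6) = 296010 − 12376 = 283634.
Of those, selections where all 6 are women: C(10,6) = 210.
Conditional probability = 210/283634 = 105/141817.

105/141817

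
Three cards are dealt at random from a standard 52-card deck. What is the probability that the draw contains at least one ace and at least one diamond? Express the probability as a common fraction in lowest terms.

33/260

There are C(52,3) = 22100 possible draws.
By inclusion-exclusion on the complements, draws missing all aces or all diamonds: C(48,3) + C(39,3) − C(36,3) = 17296 + 9139 − 7140 = 19295.
So draws with at least one of each: 22100 − 19295 = 2805, probability 2805/22100 = 33/260.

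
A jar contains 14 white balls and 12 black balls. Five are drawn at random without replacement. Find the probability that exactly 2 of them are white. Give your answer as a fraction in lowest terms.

The sample space is all 5-subsets of the 26: C(26,5) = 65780.
Selections with exactly 2 white: choose 2 of the 14 white and 3 of the 12 black, C(14,2)·C(12,3) = 91·220 = 20020.
Probability = 20020/65780 = 7/23.

7/23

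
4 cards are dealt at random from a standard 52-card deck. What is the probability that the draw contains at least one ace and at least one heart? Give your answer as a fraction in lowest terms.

There are C(52,4) = 270725 possible draws.
By inclusion-exclusion on the complements, draws missing all aces or all hearts: C(48,4) + C(39,4) − C(36,4) = 194580 + 82251 − 58905 = 217926.
So draws with at least one of each: 270725 − 217926 = 52799, probability 52799/270725.

52799/270725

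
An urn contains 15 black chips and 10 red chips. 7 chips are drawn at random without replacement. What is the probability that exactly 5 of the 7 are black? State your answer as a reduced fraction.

2457/8740

There are C(25,7) = 480700 ways to choose 7 from 25.
Selections with exactly 5 black: choose 5 of the 15 black and 2 of the 10 red, C(15,5)·C(10,2) = 3003·45 = 135135.
Probability = 135135/480700 = 2457/8740.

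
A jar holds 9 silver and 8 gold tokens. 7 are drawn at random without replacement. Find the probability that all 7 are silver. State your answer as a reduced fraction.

There are C(17,7) = 19448 possible selections.
Selections with all silver: C(9,7) = 36.
Probability = 36/19448 = 9/4862.

9/4862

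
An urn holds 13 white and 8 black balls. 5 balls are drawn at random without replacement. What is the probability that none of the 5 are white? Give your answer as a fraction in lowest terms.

There are C(21,5) = 20349 possible selections.
Selections with no white (all black): C(8,5) = 56.
Probability = 56/20349 = 8/2907.

8/2907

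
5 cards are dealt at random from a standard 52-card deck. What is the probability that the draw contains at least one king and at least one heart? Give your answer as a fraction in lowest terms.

There are C(52,5) = 2598960 possible draws.
By inclusion-exclusion on the complements, draws missing all kings or all hearts: C(48,5) + C(39,5) − C(36,5) = 1712304 + 575757 − 376992 = 1911069.
So draws with at least one of each: 2598960 − 1911069 = 687891, probability 687891/2598960 = 229297/866320.

229297/866320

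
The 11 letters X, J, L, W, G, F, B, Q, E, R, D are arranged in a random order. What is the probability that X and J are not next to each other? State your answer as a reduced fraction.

9/11

There are 11! = 39916800 arrangements.
Arrangements with X and J adjacent: 2·10! = 7257600.
So not adjacent: 39916800 − 7257600 = 32659200, probability 32659200/39916800 = 9/11.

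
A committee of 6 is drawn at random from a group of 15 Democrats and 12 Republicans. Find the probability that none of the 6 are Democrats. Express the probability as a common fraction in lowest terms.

There are C(27,6) = 296010 possible selections.
Selections with no Democrats (all Republicans): C(12,6) = 924.
Probability = 924/296010 = 14/4485.

14/4485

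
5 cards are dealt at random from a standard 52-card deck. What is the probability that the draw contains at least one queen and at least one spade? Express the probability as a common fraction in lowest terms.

229297/866320

There are C(52,5) = 2598960 possible draws.
By inclusion-exclusion on the complements, draws missing all queens or all spades: C(48,5) + C(39,5) − C(36,5) = 1712304 + 575757 − 376992 = 1911069.
So draws with at least one of each: 2598960 − 1911069 = 687891, probability 687891/2598960 = 229297/866320.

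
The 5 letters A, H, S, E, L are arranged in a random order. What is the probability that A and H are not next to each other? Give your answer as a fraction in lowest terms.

3/5

There are 5! = 120 arrangements.
Arrangements with A and H adjacent: 2·4! = 48.
So not adjacent: 120 − 48 = 72, probability 72/120 = 3/5.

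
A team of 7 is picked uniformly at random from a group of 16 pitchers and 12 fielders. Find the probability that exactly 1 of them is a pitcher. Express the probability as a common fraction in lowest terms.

There are C(28,7) = 1184040 ways to choose 7 from 28.
Selections with exactly 1 pitcher: choose 1 of the 16 pitchers and 6 of the 12 fielders, C(16,1)·C(12,6) = 16·924 = 14784.
Probability = 14784/1184040 = 56/4485.

56/4485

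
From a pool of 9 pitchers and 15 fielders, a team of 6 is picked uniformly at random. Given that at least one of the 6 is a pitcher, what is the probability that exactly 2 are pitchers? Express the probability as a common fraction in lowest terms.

780/2057

Work in counts. Selections with at least one pitcher: C(24,6) − C(15,6) = 134596 − 5005 = 129591.
Of those, selections where exactly 2 are pitchers: C(9,2)·C(15,4) = 36·1365 = 49140.
Conditional probability = 49140/129591 = 780/2057.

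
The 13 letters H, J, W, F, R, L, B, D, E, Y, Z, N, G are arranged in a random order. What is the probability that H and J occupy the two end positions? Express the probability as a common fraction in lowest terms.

1/78

There are 13! = 6227020800 arrangements.
Place H and J at the ends in 2 ways, arrange the remaining 11 in 11! = 39916800 ways: 2·39916800 = 79833600.
Probability = 79833600/6227020800 = 1/78.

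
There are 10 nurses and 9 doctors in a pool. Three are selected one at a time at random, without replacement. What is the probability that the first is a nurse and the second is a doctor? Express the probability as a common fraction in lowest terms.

Multiply the conditional probabilities at each draw: 10/19 · 9/18 = 90/342 = 5/19.

5/19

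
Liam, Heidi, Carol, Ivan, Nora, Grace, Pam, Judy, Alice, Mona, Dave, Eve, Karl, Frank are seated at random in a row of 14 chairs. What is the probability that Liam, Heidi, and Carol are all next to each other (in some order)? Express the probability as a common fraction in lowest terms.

3/91

There are 14! = 87178291200 arrangements.
Treat the three as one block: 12! placements × 3! orders within the block = 479001600·6 = 2874009600.
Probability = 2874009600/87178291200 = 3/91.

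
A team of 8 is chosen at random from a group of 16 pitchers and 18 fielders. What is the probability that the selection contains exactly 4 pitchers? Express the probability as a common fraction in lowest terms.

9100/29667

Total number of selections: C(34,8) = 18156204.
Selections with exactly 4 pitchers: choose 4 of the 16 pitchers and 4 of the 18 fielders, C(16,4)·C(18,4) = 1820·3060 = 5569200.
Probability = 5569200/18156204 = 9100/29667.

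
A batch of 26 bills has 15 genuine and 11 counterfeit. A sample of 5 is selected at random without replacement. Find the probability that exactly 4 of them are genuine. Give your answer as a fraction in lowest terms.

There are C(26,5) = 65780 ways to choose 5 from 26.
Selections with exactly 4 genuine: choose 4 of the 15 genuine and 1 of the 11 counterfeit, C(15,4)·C(11,1) = 1365·11 = 15015.
Probability = 15015/65780 = 21/92.

21/92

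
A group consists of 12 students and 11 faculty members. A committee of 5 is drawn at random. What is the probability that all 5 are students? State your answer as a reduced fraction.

There are C(23,5) = 33649 possible selections.
Selections with all students: C(12,5) = 792.
Probability = 792/33649 = 72/3059.

72/3059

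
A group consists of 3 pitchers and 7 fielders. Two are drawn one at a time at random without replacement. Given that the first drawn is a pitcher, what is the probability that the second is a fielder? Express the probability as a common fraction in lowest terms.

After removing one pitcher, 9 remain: 2 pitchers and 7 fielders.
So the probability the next is a fielder is 7/9.

7/9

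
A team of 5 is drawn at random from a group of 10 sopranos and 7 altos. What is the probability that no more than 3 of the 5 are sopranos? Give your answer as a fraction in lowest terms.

Total selections: C(17,5) = 6188.
Count the complement (more than 3 sopranos): C(10,4)·C(7,1) + C(10,5)·C(7,0) = 1470 + 252 = 1722.
Probability = 1 − 1722/6188 = 4466/6188 = 319/442.

319/442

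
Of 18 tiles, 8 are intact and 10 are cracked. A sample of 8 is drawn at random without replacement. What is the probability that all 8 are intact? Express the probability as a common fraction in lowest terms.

1/43758

There are C(18,8) = 43758 possible selections.
Selections with all intact: C(8,8) = 1.
Probability = 1/43758.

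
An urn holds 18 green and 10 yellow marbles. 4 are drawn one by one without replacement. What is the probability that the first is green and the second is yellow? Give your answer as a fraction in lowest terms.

Multiply the conditional probabilities at each draw: 18/28 · 10/27 = 180/756 = 5/21.

5/21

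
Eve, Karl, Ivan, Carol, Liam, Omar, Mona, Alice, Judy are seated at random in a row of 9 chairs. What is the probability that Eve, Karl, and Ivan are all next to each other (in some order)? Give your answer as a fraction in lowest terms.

There are 9! = 362880 arrangements.
Treat the three as one block: 7! placements × 3! orders within the block = 5040·6 = 30240.
Probability = 30240/362880 = 1/12.

1/12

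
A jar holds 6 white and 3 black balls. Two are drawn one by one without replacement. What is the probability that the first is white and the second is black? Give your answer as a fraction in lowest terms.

Multiply the conditional probabilities at each draw: 6/9 · 3/8 = 18/72 = 1/4.

1/4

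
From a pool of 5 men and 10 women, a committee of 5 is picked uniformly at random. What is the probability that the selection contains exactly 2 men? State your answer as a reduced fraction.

There are C(15,5) = 3003 ways to choose 5 from 15.
Selections with exactly 2 men: choose 2 of the 5 men and 3 of the 10 women, C(5,2)·C(10,3) = 10·120 = 1200.
Probability = 1200/3003 = 400/1001.

400/1001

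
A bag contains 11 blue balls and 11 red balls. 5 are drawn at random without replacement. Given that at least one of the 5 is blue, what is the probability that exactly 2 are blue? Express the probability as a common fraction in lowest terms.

275/784

Work in counts. Selections with at least one blue: C(22,5) − C(11,5) = 26334 − 462 = 25872.
Of those, selections where exactly 2 are blue: C(11,2)·C(11,3) = 55·165 = 9075.
Conditional probability = 9075/25872 = 275/784.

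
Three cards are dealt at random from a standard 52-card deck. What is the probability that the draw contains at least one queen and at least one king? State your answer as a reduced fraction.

There are C(52,3) = 22100 possible draws.
By inclusion-exclusion on the complements, draws missing all queens or all kings: C(48,3) + C(48,3) − C(44,3) = 17296 + 17296 − 13244 = 21348.
So draws with at least one of each: 22100 − 21348 = 752, probability 752/22100 = 188/5525.

188/5525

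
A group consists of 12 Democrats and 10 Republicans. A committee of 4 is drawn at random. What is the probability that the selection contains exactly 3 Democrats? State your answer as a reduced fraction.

40/133

Total number of selections: C(22,4) = 7315.
Selections with exactly 3 Democrats: choose 3 of the 12 Democrats and 1 of the 10 Republicans, C(12,3)·C(10,1) = 220·10 = 2200.
Probability = 2200/7315 = 40/133.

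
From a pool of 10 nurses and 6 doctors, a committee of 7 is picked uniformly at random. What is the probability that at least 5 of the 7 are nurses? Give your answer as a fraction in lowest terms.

There are C(16,7) = 11440 ways to choose the 7.
Favorable selections (at least 5 nurses): C(10,5)·C(6,2) + C(10,6)·C(6,1) + C(10,7)·C(6,0) = 3780 + 1260 + 120 = 5160.
Probability = 5160/11440 = 129/286.

129/286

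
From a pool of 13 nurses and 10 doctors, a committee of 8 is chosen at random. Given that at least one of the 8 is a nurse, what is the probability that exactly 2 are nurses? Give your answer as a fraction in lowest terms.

420/12571

Work in counts. Selections with at least one nurse: C(23,8) − C(10,8) = 490314 − 45 = 490269.
Of those, selections where exactly 2 are nurses: C(13,2)·C(10,6) = 78·210 = 16380.
Conditional probability = 16380/490269 = 420/12571.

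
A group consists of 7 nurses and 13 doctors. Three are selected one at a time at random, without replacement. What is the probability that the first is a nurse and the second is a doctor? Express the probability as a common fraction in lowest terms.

Multiply the conditional probabilities at each draw: 7/20 · 13/19 = 91/380.

91/380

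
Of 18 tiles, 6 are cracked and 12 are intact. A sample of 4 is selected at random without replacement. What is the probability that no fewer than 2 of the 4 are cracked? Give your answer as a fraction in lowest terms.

Total selections: C(18,4) = 3060.
Count the complement (fewer than 2 cracked): C(6,0)·C(12,4) + C(6,1)·C(12,3) = 495 + 1320 = 1815.
Probability = 1 − 1815/3060 = 1245/3060 = 83/204.

83/204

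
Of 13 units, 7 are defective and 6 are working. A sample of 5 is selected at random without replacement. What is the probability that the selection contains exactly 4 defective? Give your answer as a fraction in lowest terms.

The sample space is all 5-subsets of the 13: C(13,5) = 1287.
Selections with exactly 4 defective: choose 4 of the 7 defective and 1 of the 6 working, C(7,4)·C(6,1) = 35·6 = 210.
Probability = 210/1287 = 70/429.

70/429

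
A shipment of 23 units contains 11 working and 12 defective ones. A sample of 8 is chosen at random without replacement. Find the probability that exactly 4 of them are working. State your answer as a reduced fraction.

The sample space is all 8-subsets of the 23: C(23,8) = 490314.
Selections with exactly 4 working: choose 4 of the 11 working and 4 of the 12 defective, C(11,4)·C(12,4) = 330·495 = 163350.
Probability = 163350/490314 = 2475/7429.

2475/7429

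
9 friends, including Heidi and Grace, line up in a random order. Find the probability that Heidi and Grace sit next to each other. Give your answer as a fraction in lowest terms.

2/9

There are 9! = 362880 arrangements.
Treat Heidi and Grace as a block: 8! arrangements of the blocks × 2 orders within the block = 2·40320 = 80640.
Probability = 80640/362880 = 2/9.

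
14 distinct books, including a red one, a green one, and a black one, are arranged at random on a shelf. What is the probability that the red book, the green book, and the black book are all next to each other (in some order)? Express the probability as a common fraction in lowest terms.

There are 14! = 87178291200 arrangements.
Treat the three as one block: 12! placements × 3! orders within the block = 479001600·6 = 2874009600.
Probability = 2874009600/87178291200 = 3/91.

3/91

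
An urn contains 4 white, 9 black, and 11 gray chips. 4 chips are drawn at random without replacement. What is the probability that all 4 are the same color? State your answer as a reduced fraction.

There are C(24,4) = 10626 ways to draw 4 chips.
All same color: C(4,4) + C(9,4) + C(11,4) = 1 + 126 + 330 = 457.
Probability = 457/10626.

457/10626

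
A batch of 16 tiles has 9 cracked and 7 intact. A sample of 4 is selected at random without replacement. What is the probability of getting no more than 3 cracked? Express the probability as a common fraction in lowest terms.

121/130

There are C(16,4) = 1820 ways to choose the 4.
The complement is exactly 4 cracked: C(9,4)·C(7,0) = 126.
Probability = 1 − 126/1820 = 1694/1820 = 121/130.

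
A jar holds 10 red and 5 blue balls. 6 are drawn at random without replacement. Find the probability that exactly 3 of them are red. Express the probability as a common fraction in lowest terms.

There are C(15,6) = 5005 ways to choose 6 from 15.
Selections with exactly 3 red: choose 3 of the 10 red and 3 of the 5 blue, C(10,3)·C(5,3) = 120·10 = 1200.
Probability = 1200/5005 = 240/1001.

240/1001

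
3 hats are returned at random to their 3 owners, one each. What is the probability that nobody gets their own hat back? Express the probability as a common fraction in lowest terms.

1/3

There are 3! = 6 assignments.
By inclusion-exclusion, assignments with no fixed points: C(3,0)·3! − C(3,1)·2! + C(3,2)·1! − C(3,3)·0! = 2.
Probability = 2/6 = 1/3.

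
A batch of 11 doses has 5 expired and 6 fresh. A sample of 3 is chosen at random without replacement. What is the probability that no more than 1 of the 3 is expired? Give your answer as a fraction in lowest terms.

There are C(11,3) = 165 ways to choose the 3.
Favorable selections (no more than 1 expired): C(5,0)·C(6,3) + C(5,1)·C(6,2) = 20 + 75 = 95.
Probability = 95/165 = 19/33.

19/33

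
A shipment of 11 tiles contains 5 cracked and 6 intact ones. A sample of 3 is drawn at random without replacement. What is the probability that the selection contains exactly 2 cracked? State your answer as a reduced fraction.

There are C(11,3) = 165 ways to choose 3 from 11.
Selections with exactly 2 cracked: choose 2 of the 5 cracked and 1 of the 6 intact, C(5,2)·C(6,1) = 10·6 = 60.
Probability = 60/165 = 4/11.

4/11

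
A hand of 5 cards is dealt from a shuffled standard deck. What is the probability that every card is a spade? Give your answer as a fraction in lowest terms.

There are C(52,5) = 2598960 possible 5-card hands.
Hands that are all spades: C(13,5) = 1287.
Probability = 1287/2598960 = 33/66640.

33/66640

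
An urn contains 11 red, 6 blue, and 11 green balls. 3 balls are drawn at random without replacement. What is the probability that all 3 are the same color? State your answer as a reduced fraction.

25/234

There are C(28,3) = 3276 ways to draw 3 balls.
All same color: C(11,3) + C(6,3) + C(11,3) = 165 + 20 + 165 = 350.
Probability = 350/3276 = 25/234.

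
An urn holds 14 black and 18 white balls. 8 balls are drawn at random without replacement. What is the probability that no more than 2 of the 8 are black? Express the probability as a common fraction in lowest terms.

901/4350

There are C(32,8) = 10518300 ways to choose the 8.
Favorable selections (no more than 2 black): C(14,0)·C(18,8) + C(14,1)·C(18,7) + C(14,2)·C(18,6) = 43758 + 445536 + 1689324 = 2178618.
Probability = 2178618/10518300 = 901/4350.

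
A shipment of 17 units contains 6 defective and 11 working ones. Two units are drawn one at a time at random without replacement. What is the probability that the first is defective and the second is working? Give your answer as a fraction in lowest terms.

Multiply the conditional probabilities at each draw: 6/17 · 11/16 = 66/272 = 33/136.

33/136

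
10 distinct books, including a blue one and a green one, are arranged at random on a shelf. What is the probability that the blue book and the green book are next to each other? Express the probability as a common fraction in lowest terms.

1/5

There are 10! = 3628800 arrangements.
Treat the blue book and the green book as a block: 9! arrangements of the blocks × 2 orders within the block = 2·362880 = 725760.
Probability = 725760/3628800 = 1/5.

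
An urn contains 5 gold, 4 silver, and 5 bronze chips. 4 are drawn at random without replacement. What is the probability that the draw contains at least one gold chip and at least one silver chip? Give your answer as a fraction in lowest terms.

There are C(14,4) = 1001 possible draws.
By inclusion-exclusion on the complements, draws missing all gold or all silver: C(9,4) + C(10,4) − C(5,4) = 126 + 210 − 5 = 331.
So draws with at least one of each: 1001 − 331 = 670, probability 670/1001.

670/1001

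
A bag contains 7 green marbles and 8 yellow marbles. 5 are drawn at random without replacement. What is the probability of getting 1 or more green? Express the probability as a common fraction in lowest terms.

There are C(15,5) = 3003 ways to choose the 5.
The complement is all 5 are yellow: C(8,5) = 56.
Probability = 1 − 56/3003 = 2947/3003 = 421/429.

421/429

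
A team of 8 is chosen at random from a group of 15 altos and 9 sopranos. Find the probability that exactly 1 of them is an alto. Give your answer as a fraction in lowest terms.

60/81719

Total number of selections: C(24,8) = 735471.
Selections with exactly 1 alto: choose 1 of the 15 altos and 7 of the 9 sopranos, C(15,1)·C(9,7) = 15·36 = 540.
Probability = 540/735471 = 60/81719.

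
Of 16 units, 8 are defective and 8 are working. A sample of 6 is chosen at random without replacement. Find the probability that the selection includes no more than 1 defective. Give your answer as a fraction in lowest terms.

17/286

There are C(16,6) = 8008 ways to choose the 6.
Favorable selections (no more than 1 defective): C(8,0)·C(8,6) + C(8,1)·C(8,5) = 28 + 448 = 476.
Probability = 476/8008 = 17/286.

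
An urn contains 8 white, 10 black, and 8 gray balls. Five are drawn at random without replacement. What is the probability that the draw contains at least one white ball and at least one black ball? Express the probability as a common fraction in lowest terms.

115/143

There are C(26,5) = 65780 possible draws.
By inclusion-exclusion on the complements, draws missing all white or all black: C(18,5) + C(16,5) − C(8,5) = 8568 + 4368 − 56 = 12880.
So draws with at least one of each: 65780 − 12880 = 52900, probability 52900/65780 = 115/143.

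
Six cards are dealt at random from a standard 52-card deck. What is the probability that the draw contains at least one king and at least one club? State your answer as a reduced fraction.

6772177/20358520

There are C(52,6) = 20358520 possible draws.
By inclusion-exclusion on the complements, draws missing all kings or all clubs: C(48,6) + C(39,6) − C(36,6) = 12271512 + 3262623 − 1947792 = 13586343.
So draws with at least one of each: 20358520 − 13586343 = 6772177, probability 6772177/20358520.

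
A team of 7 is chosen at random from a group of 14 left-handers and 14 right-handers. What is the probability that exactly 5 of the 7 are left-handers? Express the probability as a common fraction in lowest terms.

The sample space is all 7-subsets of the 28: C(28,7) = 1184040.
Selections with exactly 5 left-handers: choose 5 of the 14 left-handers and 2 of the 14 right-handers, C(14,5)·C(14,2) = 2002·91 = 182182.
Probability = 182182/1184040 = 637/4140.

637/4140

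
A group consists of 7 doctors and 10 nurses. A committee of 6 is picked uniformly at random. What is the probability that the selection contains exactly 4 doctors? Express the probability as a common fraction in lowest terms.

225/1768

The sample space is all 6-subsets of the 17: C(17,6) = 12376.
Selections with exactly 4 doctors: choose 4 of the 7 doctors and 2 of the 10 nurses, C(7,4)·C(10,2) = 35·45 = 1575.
Probability = 1575/12376 = 225/1768.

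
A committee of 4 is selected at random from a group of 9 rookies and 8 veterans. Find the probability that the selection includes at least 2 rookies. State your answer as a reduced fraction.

Total selections: C(17,4) = 2380.
Count the complement (fewer than 2 rookies): C(9,0)·C(8,4) + C(9,1)·C(8,3) = 70 + 504 = 574.
Probability = 1 − 574/2380 = 1806/2380 = 129/170.

129/170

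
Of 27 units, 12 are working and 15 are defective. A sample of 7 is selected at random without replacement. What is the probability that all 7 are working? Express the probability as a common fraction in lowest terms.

4/4485

There are C(27,7) = 888030 possible selections.
Selections with all working: C(12,7) = 792.
Probability = 792/888030 = 4/4485.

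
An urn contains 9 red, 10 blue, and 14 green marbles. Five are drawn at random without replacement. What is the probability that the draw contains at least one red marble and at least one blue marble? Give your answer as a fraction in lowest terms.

4945/7192

There are C(33,5) = 237336 possible draws.
By inclusion-exclusion on the complements, draws missing all red or all blue: C(24,5) + C(23,5) − C(14,5) = 42504 + 33649 − 2002 = 74151.
So draws with at least one of each: 237336 − 74151 = 163185, probability 163185/237336 = 4945/7192.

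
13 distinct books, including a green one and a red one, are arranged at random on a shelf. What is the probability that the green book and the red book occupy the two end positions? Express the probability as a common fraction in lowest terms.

1/78

There are 13! = 6227020800 arrangements.
Place the green book and the red book at the ends in 2 ways, arrange the remaining 11 in 11! = 39916800 ways: 2·39916800 = 79833600.
Probability = 79833600/6227020800 = 1/78.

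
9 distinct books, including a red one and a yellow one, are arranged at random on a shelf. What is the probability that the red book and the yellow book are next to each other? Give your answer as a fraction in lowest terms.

There are 9! = 362880 arrangements.
Treat the red book and the yellow book as a block: 8! arrangements of the blocks × 2 orders within the block = 2·40320 = 80640.
Probability = 80640/362880 = 2/9.

2/9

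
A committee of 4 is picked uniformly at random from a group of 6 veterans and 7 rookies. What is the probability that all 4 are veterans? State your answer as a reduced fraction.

3/143

There are C(13,4) = 715 possible selections.
Selections with all veterans: C(6,4) = 15.
Probability = 15/715 = 3/143.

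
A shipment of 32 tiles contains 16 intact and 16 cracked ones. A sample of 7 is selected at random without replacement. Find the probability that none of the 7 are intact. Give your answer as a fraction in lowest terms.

There are C(32,7) = 3365856 possible selections.
Selections with no intact (all cracked): C(16,7) = 11440.
Probability = 11440/3365856 = 55/16182.

55/16182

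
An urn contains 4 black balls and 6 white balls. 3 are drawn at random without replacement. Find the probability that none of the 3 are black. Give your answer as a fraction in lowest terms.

There are C(10,3) = 120 possible selections.
Selections with no black (all white): C(6,3) = 20.
Probability = 20/120 = 1/6.

1/6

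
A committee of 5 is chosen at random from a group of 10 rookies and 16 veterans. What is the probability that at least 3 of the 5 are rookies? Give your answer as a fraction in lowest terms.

There are C(26,5) = 65780 ways to choose the 5.
Favorable selections (at least 3 rookies): C(10,3)·C(16,2) + C(10,4)·C(16,1) + C(10,5)·C(16,0) = 14400 + 3360 + 252 = 18012.
Probability = 18012/65780 = 4503/16445.

4503/16445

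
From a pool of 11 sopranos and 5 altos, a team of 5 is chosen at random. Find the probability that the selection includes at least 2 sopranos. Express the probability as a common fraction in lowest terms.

77/78

There are C(16,5) = 4368 ways to choose the 5.
Count the complement (fewer than 2 sopranos): C(11,0)·C(5,5) + C(11,1)·C(5,4) = 1 + 55 = 56.
Probability = 1 − 56/4368 = 4312/4368 = 77/78.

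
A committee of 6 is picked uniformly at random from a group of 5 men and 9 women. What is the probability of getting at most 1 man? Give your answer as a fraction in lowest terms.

Total selections: C(14,6) = 3003.
Favorable selections (at most 1 man): C(5,0)·C(9,6) + C(5,1)·C(9,5) = 84 + 630 = 714.
Probability = 714/3003 = 34/143.

34/143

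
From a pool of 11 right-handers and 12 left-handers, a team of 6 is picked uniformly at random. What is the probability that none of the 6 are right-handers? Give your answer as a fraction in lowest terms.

There are C(23,6) = 100947 possible selections.
Selections with no right-handers (all left-handers): C(12,6) = 924.
Probability = 924/100947 = 4/437.

4/437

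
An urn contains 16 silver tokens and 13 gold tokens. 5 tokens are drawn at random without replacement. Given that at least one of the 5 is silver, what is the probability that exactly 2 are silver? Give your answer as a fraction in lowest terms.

220/753

Work in counts. Selections with at least one silver: C(29,5) − C(13,5) = 118755 − 1287 = 117468.
Of those, selections where exactly 2 are silver: C(16,2)·C(13,3) = 120·286 = 34320.
Conditional probability = 34320/117468 = 220/753.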